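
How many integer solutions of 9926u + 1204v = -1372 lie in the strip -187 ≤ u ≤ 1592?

gcd(9926, 1204) = 14.
By Bézout, 9926*(41) + 1204*(-338) = 14.
Particular solution: (24, -199).
General solution: u = 24 + 86t, v = -199 - 709t for integer t.
-187 ≤ 24 + 86t ≤ 1592 gives t ∈ [-2, 18], which is 21 values.

21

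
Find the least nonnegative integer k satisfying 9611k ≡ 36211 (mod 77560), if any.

gcd(77560, 9611):
  77560 = 8·9611 + 672
  9611 = 14·672 + 203
  672 = 3·203 + 63
  203 = 3·63 + 14
  63 = 4·14 + 7
  14 = 2·7
so gcd(77560, 9611) = 7.
7 divides 36211, so solutions exist.
Back-substitute for Bézout coefficients:
  7 = 63 - 4·14
  ... = 9611·(-4963) + 77560·(615)
So 9611·(-4963) ≡ 7 (mod 77560); multiply by 5173: k ≡ -25673599 (mod 11080).
Smallest nonnegative: k = -25673599 mod 11080 = 9841.

9841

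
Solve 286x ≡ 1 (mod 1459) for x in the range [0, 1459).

gcd(1459, 286) = 1.
By Bézout, 286·(352) + 1459·(-69) = 1.
So 286·352 ≡ 1 (mod 1459), and 352 mod 1459 = 352.

352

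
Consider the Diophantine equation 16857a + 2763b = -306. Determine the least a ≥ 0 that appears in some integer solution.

gcd(16857, 2763):
  16857 = 6×2763 + 279
  2763 = 9×279 + 252
  279 = 1×252 + 27
  252 = 9×27 + 9
  27 = 3×9
so gcd(16857, 2763) = 9.
9 divides -306, so solutions exist.
Back-substitute for Bézout coefficients:
  9 = 252 - 9×27
  ... = 16857×(-99) + 2763×(604)
Scale by -306/9 = -34: (a₀, b₀) = (3366, -20536).
General solution: a = 3366 + 307t, b = -20536 - 1873t for integer t.
a ≥ 0: smallest is 3366 mod 307 = 296 (at t = -10), with b = -1806.

296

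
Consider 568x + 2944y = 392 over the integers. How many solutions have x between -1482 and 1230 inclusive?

gcd(2944, 568):
  2944 = 5·568 + 104
  568 = 5·104 + 48
  104 = 2·48 + 8
  48 = 6·8
so gcd(2944, 568) = 8.
Back-substitute for Bézout coefficients:
  8 = 104 - 2·48
  ... = 568·(-57) + 2944·(11)
Scale by 49: particular solution (-2793, 539); reduce x mod 368: (151, -29).
General solution: x = 151 + 368t, y = -29 - 71t for integer t.
-1482 ≤ 151 + 368t ≤ 1230 gives t ∈ [-4, 2], which is 7 values.

7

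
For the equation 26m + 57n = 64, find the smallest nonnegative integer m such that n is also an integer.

20

gcd(57, 26) = 1.
1 divides 64, so solutions exist.
By Bézout, 26*(11) + 57*(-5) = 1.
Scale by 64/1 = 64: (m₀, n₀) = (704, -320).
General solution: m = 704 + 57t, n = -320 - 26t for integer t.
m ≥ 0: smallest is 704 mod 57 = 20 (at t = -12), with n = -8.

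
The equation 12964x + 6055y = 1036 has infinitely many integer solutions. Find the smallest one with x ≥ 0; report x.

299

gcd(12964, 6055) = 7.
7 divides 1036, so solutions exist.
By Bézout, 12964·(78) + 6055·(-167) = 7.
Scale by 1036/7 = 148: (x₀, y₀) = (11544, -24716).
General solution: x = 11544 + 865t, y = -24716 - 1852t for integer t.
x ≥ 0: smallest is 11544 mod 865 = 299 (at t = -13), with y = -640.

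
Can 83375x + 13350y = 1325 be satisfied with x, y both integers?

gcd(83375, 13350):
  83375 = 6·13350 + 3275
  13350 = 4·3275 + 250
  3275 = 13·250 + 25
  250 = 10·25
so gcd(83375, 13350) = 25.
25 divides 1325, so integer solutions exist.

yes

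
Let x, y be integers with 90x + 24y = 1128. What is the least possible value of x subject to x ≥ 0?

gcd(90, 24) = 6.
6 divides 1128, so solutions exist.
By Bézout, 90×(-1) + 24×(4) = 6.
Scale by 1128/6 = 188: (x₀, y₀) = (-188, 752).
General solution: x = -188 + 4t, y = 752 - 15t for integer t.
x ≥ 0: smallest is -188 mod 4 = 0 (at t = 47), with y = 47.

0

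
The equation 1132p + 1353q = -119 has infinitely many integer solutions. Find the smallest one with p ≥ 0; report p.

625

gcd(1353, 1132) = 1  (1353 = 1×1132 + 221, 1132 = 5×221 + 27, 221 = 8×27 + 5, 27 = 5×5 + 2, 5 = 2×2 + 1, 2 = 2×1).
1 divides -119, so solutions exist.
Back-substituting, 1132×(-551) + 1353×(461) = 1.
Scale by -119/1 = -119: (p₀, q₀) = (65569, -54859).
General solution: p = 65569 + 1353t, q = -54859 - 1132t for integer t.
p ≥ 0: smallest is 65569 mod 1353 = 625 (at t = -48), with q = -523.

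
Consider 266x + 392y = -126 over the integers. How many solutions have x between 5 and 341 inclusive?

12

gcd(392, 266) = 14.
By Bézout, 266×(3) + 392×(-2) = 14.
Particular solution: (1, -1).
General solution: x = 1 + 28t, y = -1 - 19t for integer t.
5 ≤ 1 + 28t ≤ 341 gives t ∈ [1, 12], which is 12 values.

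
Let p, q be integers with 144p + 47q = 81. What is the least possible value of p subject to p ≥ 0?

gcd(144, 47) = 1.
1 divides 81, so solutions exist.
By Bézout, 144·(16) + 47·(-49) = 1.
Scale by 81/1 = 81: (p₀, q₀) = (1296, -3969).
General solution: p = 1296 + 47t, q = -3969 - 144t for integer t.
p ≥ 0: smallest is 1296 mod 47 = 27 (at t = -27), with q = -81.

27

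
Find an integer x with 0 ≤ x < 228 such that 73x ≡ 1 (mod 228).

gcd(228, 73):
  228 = 3×73 + 9
  73 = 8×9 + 1
  9 = 9×1
so gcd(228, 73) = 1.
Back-substitute for Bézout coefficients:
  1 = 73 - 8×9
  ... = 73×(25) + 228×(-8)
So 73×25 ≡ 1 (mod 228), and 25 mod 228 = 25.

25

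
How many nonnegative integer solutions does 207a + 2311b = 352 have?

0

gcd(2311, 207) = 1.
By Bézout, 207·(-748) + 2311·(67) = 1.
One solution: (158, -14).
General: a = 158 + 2311t, b = -14 - 207t.
a ≥ 0 ⇒ t ≥ 0; b ≥ 0 ⇒ t ≤ -1. So t ∈ [0, -1]: 0 solutions.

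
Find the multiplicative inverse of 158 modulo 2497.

806

gcd(2497, 158) = 1  (2497 = 15·158 + 127, 158 = 1·127 + 31, 127 = 4·31 + 3, 31 = 10·3 + 1, 3 = 3·1).
Back-substituting, 158·(806) + 2497·(-51) = 1.
So 158·806 ≡ 1 (mod 2497), and 806 mod 2497 = 806.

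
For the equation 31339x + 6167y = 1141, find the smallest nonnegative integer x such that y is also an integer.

455

gcd(31339, 6167) = 7.
7 divides 1141, so solutions exist.
By Bézout, 31339×(-208) + 6167×(1057) = 7.
Scale by 1141/7 = 163: (x₀, y₀) = (-33904, 172291).
General solution: x = -33904 + 881t, y = 172291 - 4477t for integer t.
x ≥ 0: smallest is -33904 mod 881 = 455 (at t = 39), with y = -2312.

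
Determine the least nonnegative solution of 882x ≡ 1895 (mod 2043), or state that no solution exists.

no solution

gcd(2043, 882) = 9.
9 does not divide 1895, so the congruence has no solution.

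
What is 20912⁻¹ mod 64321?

55312

gcd(64321, 20912):
  64321 = 3·20912 + 1585
  20912 = 13·1585 + 307
  1585 = 5·307 + 50
  307 = 6·50 + 7
  50 = 7·7 + 1
  7 = 7·1
so gcd(64321, 20912) = 1.
Back-substitute for Bézout coefficients:
  1 = 50 - 7·7
  ... = 20912·(-9009) + 64321·(2929)
So 20912·-9009 ≡ 1 (mod 64321), and -9009 mod 64321 = 55312.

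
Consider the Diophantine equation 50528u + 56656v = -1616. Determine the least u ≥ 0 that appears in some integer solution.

gcd(56656, 50528):
  56656 = 1·50528 + 6128
  50528 = 8·6128 + 1504
  6128 = 4·1504 + 112
  1504 = 13·112 + 48
  112 = 2·48 + 16
  48 = 3·16
so gcd(56656, 50528) = 16.
16 divides -1616, so solutions exist.
Back-substitute for Bézout coefficients:
  16 = 112 - 2·48
  ... = 50528·(-1017) + 56656·(907)
Scale by -1616/16 = -101: (u₀, v₀) = (102717, -91607).
General solution: u = 102717 + 3541t, v = -91607 - 3158t for integer t.
u ≥ 0: smallest is 102717 mod 3541 = 28 (at t = -29), with v = -25.

28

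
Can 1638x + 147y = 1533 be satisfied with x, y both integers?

yes

gcd(1638, 147) = 21  (1638 = 11*147 + 21, 147 = 7*21).
21 divides 1533, so integer solutions exist.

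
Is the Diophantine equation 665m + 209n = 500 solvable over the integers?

gcd(665, 209) = 19.
19 does not divide 500 (remainder 6), so no integer solutions.

no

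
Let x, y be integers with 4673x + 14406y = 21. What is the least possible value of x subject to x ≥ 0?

gcd(14406, 4673) = 1.
1 divides 21, so solutions exist.
By Bézout, 4673*(-1489) + 14406*(483) = 1.
Scale by 21/1 = 21: (x₀, y₀) = (-31269, 10143).
General solution: x = -31269 + 14406t, y = 10143 - 4673t for integer t.
x ≥ 0: smallest is -31269 mod 14406 = 11949 (at t = 3), with y = -3876.

11949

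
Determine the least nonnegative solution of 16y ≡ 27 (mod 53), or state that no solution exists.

5

gcd(53, 16) = 1  (53 = 3*16 + 5, 16 = 3*5 + 1, 5 = 5*1).
1 divides 27, so solutions exist.
Back-substituting, 16*(10) + 53*(-3) = 1.
So 16*(10) ≡ 1 (mod 53); multiply by 27: y ≡ 270 (mod 53).
Smallest nonnegative: y = 270 mod 53 = 5.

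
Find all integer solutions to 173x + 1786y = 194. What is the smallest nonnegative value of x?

gcd(1786, 173) = 1  (1786 = 10*173 + 56, 173 = 3*56 + 5, 56 = 11*5 + 1, 5 = 5*1).
1 divides 194, so solutions exist.
Back-substituting, 173*(-351) + 1786*(34) = 1.
Scale by 194/1 = 194: (x₀, y₀) = (-68094, 6596).
General solution: x = -68094 + 1786t, y = 6596 - 173t for integer t.
x ≥ 0: smallest is -68094 mod 1786 = 1560 (at t = 39), with y = -151.

1560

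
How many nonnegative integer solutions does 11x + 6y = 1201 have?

gcd(11, 6) = 1.
By Bézout, 11·(-1) + 6·(2) = 1.
One solution: (5, 191).
General: x = 5 + 6t, y = 191 - 11t.
x ≥ 0 ⇒ t ≥ 0; y ≥ 0 ⇒ t ≤ 17. So t ∈ [0, 17]: 18 solutions.

18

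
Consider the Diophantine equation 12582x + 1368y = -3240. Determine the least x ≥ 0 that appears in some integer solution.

64

gcd(12582, 1368) = 18  (12582 = 9·1368 + 270, 1368 = 5·270 + 18, 270 = 15·18).
18 divides -3240, so solutions exist.
Back-substituting, 12582·(-5) + 1368·(46) = 18.
Scale by -3240/18 = -180: (x₀, y₀) = (900, -8280).
General solution: x = 900 + 76t, y = -8280 - 699t for integer t.
x ≥ 0: smallest is 900 mod 76 = 64 (at t = -11), with y = -591.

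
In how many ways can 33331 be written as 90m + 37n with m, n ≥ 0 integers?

10

gcd(90, 37) = 1.
By Bézout, 90·(7) + 37·(-17) = 1.
One solution: (32, 823).
General: m = 32 + 37t, n = 823 - 90t.
m ≥ 0 ⇒ t ≥ 0; n ≥ 0 ⇒ t ≤ 9. So t ∈ [0, 9]: 10 solutions.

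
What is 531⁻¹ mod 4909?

gcd(4909, 531) = 1  (4909 = 9·531 + 130, 531 = 4·130 + 11, 130 = 11·11 + 9, 11 = 1·9 + 2, 9 = 4·2 + 1, 2 = 2·1).
Back-substituting, 531·(-2228) + 4909·(241) = 1.
So 531·-2228 ≡ 1 (mod 4909), and -2228 mod 4909 = 2681.

2681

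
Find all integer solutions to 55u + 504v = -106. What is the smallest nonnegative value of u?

218

gcd(504, 55) = 1.
1 divides -106, so solutions exist.
By Bézout, 55*(55) + 504*(-6) = 1.
Scale by -106/1 = -106: (u₀, v₀) = (-5830, 636).
General solution: u = -5830 + 504t, v = 636 - 55t for integer t.
u ≥ 0: smallest is -5830 mod 504 = 218 (at t = 12), with v = -24.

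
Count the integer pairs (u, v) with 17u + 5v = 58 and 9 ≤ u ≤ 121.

gcd(17, 5) = 1  (17 = 3·5 + 2, 5 = 2·2 + 1, 2 = 2·1).
Back-substituting, 17·(-2) + 5·(7) = 1.
Scale by 58: particular solution (-116, 406); reduce u mod 5: (4, -2).
General solution: u = 4 + 5t, v = -2 - 17t for integer t.
9 ≤ 4 + 5t ≤ 121 gives t ∈ [1, 23], which is 23 values.

23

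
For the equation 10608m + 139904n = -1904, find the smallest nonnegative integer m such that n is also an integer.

7847

gcd(139904, 10608) = 16  (139904 = 13*10608 + 2000, 10608 = 5*2000 + 608, 2000 = 3*608 + 176, 608 = 3*176 + 80, 176 = 2*80 + 16, 80 = 5*16).
16 divides -1904, so solutions exist.
Back-substituting, 10608*(-1609) + 139904*(122) = 16.
Scale by -1904/16 = -119: (m₀, n₀) = (191471, -14518).
General solution: m = 191471 + 8744t, n = -14518 - 663t for integer t.
m ≥ 0: smallest is 191471 mod 8744 = 7847 (at t = -21), with n = -595.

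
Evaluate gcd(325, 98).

1

gcd(325, 98):
  325 = 3·98 + 31
  98 = 3·31 + 5
  31 = 6·5 + 1
  5 = 5·1
so gcd(325, 98) = 1.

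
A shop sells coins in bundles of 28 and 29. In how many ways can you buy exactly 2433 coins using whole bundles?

Need nonnegative integers with 28j + 29k = 2433.
gcd(28, 29) = 1, and 28·(-1) + 29·(1) = 1.
So (j₀, k₀) = (-2433, 2433); general j = -2433 + 29t, k = 2433 - 28t.
j ≥ 0 ⇒ t ≥ 84; k ≥ 0 ⇒ t ≤ 86. That's 3 values of t.

3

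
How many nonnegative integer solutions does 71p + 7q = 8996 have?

18

gcd(71, 7) = 1.
By Bézout, 71×(1) + 7×(-10) = 1.
One solution: (1, 1275).
General: p = 1 + 7t, q = 1275 - 71t.
p ≥ 0 ⇒ t ≥ 0; q ≥ 0 ⇒ t ≤ 17. So t ∈ [0, 17]: 18 solutions.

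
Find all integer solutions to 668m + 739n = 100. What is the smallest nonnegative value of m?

gcd(739, 668) = 1.
1 divides 100, so solutions exist.
By Bézout, 668*(-229) + 739*(207) = 1.
Scale by 100/1 = 100: (m₀, n₀) = (-22900, 20700).
General solution: m = -22900 + 739t, n = 20700 - 668t for integer t.
m ≥ 0: smallest is -22900 mod 739 = 9 (at t = 31), with n = -8.

9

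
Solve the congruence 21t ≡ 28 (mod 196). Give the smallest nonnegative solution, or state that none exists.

gcd(196, 21) = 7.
7 divides 28, so solutions exist.
By Bézout, 21×(-9) + 196×(1) = 7.
So 21×(-9) ≡ 7 (mod 196); multiply by 4: t ≡ -36 (mod 28).
Smallest nonnegative: t = -36 mod 28 = 20.

20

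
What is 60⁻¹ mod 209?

gcd(209, 60):
  209 = 3·60 + 29
  60 = 2·29 + 2
  29 = 14·2 + 1
  2 = 2·1
so gcd(209, 60) = 1.
Back-substitute for Bézout coefficients:
  1 = 29 - 14·2
  ... = 60·(-101) + 209·(29)
So 60·-101 ≡ 1 (mod 209), and -101 mod 209 = 108.

108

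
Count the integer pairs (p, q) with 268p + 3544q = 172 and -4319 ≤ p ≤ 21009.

gcd(3544, 268) = 4.
By Bézout, 268·(-119) + 3544·(9) = 4.
Particular solution: (199, -15).
General solution: p = 199 + 886t, q = -15 - 67t for integer t.
-4319 ≤ 199 + 886t ≤ 21009 gives t ∈ [-5, 23], which is 29 values.

29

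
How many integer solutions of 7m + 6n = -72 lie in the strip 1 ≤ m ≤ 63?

gcd(7, 6):
  7 = 1×6 + 1
  6 = 6×1
so gcd(7, 6) = 1.
Back-substitute for Bézout coefficients:
  1 = 7 - 1×6
  ... = 7×(1) + 6×(-1)
Scale by -72: particular solution (-72, 72); reduce m mod 6: (0, -12).
General solution: m = 0 + 6t, n = -12 - 7t for integer t.
1 ≤ 0 + 6t ≤ 63 gives t ∈ [1, 10], which is 10 values.

10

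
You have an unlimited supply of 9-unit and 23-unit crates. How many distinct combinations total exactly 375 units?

2

Need nonnegative integers with 9j + 23k = 375.
gcd(9, 23) = 1, and 9·(-5) + 23·(2) = 1.
So (j₀, k₀) = (-1875, 750); general j = -1875 + 23t, k = 750 - 9t.
j ≥ 0 ⇒ t ≥ 82; k ≥ 0 ⇒ t ≤ 83. That's 2 values of t.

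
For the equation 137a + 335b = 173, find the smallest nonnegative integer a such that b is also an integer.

gcd(335, 137) = 1  (335 = 2·137 + 61, 137 = 2·61 + 15, 61 = 4·15 + 1, 15 = 15·1).
1 divides 173, so solutions exist.
Back-substituting, 137·(-22) + 335·(9) = 1.
Scale by 173/1 = 173: (a₀, b₀) = (-3806, 1557).
General solution: a = -3806 + 335t, b = 1557 - 137t for integer t.
a ≥ 0: smallest is -3806 mod 335 = 214 (at t = 12), with b = -87.

214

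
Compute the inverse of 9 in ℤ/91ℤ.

gcd(91, 9):
  91 = 10·9 + 1
  9 = 9·1
so gcd(91, 9) = 1.
Back-substitute for Bézout coefficients:
  1 = 91 - 10·9
  ... = 9·(-10) + 91·(1)
So 9·-10 ≡ 1 (mod 91), and -10 mod 91 = 81.

81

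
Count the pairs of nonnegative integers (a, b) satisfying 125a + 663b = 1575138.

gcd(663, 125):
  663 = 5·125 + 38
  125 = 3·38 + 11
  38 = 3·11 + 5
  11 = 2·5 + 1
  5 = 5·1
so gcd(663, 125) = 1.
Back-substitute for Bézout coefficients:
  1 = 11 - 2·5
  ... = 125·(122) + 663·(-23)
Scale by 1575138: one solution is (192166836, -36228174). Reduce a mod 663: (264, 2326).
General: a = 264 + 663t, b = 2326 - 125t.
a ≥ 0 ⇒ t ≥ 0; b ≥ 0 ⇒ t ≤ 18. So t ∈ [0, 18]: 19 solutions.

19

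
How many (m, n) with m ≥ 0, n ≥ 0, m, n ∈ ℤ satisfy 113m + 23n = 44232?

gcd(113, 23):
  113 = 4·23 + 21
  23 = 1·21 + 2
  21 = 10·2 + 1
  2 = 2·1
so gcd(113, 23) = 1.
Back-substitute for Bézout coefficients:
  1 = 21 - 10·2
  ... = 113·(11) + 23·(-54)
Scale by 44232: one solution is (486552, -2388528). Reduce m mod 23: (10, 1874).
General: m = 10 + 23t, n = 1874 - 113t.
m ≥ 0 ⇒ t ≥ 0; n ≥ 0 ⇒ t ≤ 16. So t ∈ [0, 16]: 17 solutions.

17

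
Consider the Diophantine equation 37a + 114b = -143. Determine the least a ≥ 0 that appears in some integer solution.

gcd(114, 37) = 1.
1 divides -143, so solutions exist.
By Bézout, 37·(37) + 114·(-12) = 1.
Scale by -143/1 = -143: (a₀, b₀) = (-5291, 1716).
General solution: a = -5291 + 114t, b = 1716 - 37t for integer t.
a ≥ 0: smallest is -5291 mod 114 = 67 (at t = 47), with b = -23.

67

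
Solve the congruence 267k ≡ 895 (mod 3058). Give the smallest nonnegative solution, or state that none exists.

1435

gcd(3058, 267) = 1.
1 divides 895, so solutions exist.
By Bézout, 267·(-733) + 3058·(64) = 1.
So 267·(-733) ≡ 1 (mod 3058); multiply by 895: k ≡ -656035 (mod 3058).
Smallest nonnegative: k = -656035 mod 3058 = 1435.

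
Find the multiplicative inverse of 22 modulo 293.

40

gcd(293, 22) = 1  (293 = 13·22 + 7, 22 = 3·7 + 1, 7 = 7·1).
Back-substituting, 22·(40) + 293·(-3) = 1.
So 22·40 ≡ 1 (mod 293), and 40 mod 293 = 40.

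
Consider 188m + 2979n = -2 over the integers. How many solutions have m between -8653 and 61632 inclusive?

23

gcd(2979, 188) = 1  (2979 = 15×188 + 159, 188 = 1×159 + 29, 159 = 5×29 + 14, 29 = 2×14 + 1, 14 = 14×1).
Back-substituting, 188×(206) + 2979×(-13) = 1.
Scale by -2: particular solution (-412, 26); reduce m mod 2979: (2567, -162).
General solution: m = 2567 + 2979t, n = -162 - 188t for integer t.
-8653 ≤ 2567 + 2979t ≤ 61632 gives t ∈ [-3, 19], which is 23 values.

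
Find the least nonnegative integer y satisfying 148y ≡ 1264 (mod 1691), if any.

1014

gcd(1691, 148) = 1.
1 divides 1264, so solutions exist.
By Bézout, 148×(-537) + 1691×(47) = 1.
So 148×(-537) ≡ 1 (mod 1691); multiply by 1264: y ≡ -678768 (mod 1691).
Smallest nonnegative: y = -678768 mod 1691 = 1014.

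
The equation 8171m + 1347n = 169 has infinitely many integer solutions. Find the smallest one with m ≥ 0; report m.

350

gcd(8171, 1347) = 1  (8171 = 6×1347 + 89, 1347 = 15×89 + 12, 89 = 7×12 + 5, 12 = 2×5 + 2, 5 = 2×2 + 1, 2 = 2×1).
1 divides 169, so solutions exist.
Back-substituting, 8171×(560) + 1347×(-3397) = 1.
Scale by 169/1 = 169: (m₀, n₀) = (94640, -574093).
General solution: m = 94640 + 1347t, n = -574093 - 8171t for integer t.
m ≥ 0: smallest is 94640 mod 1347 = 350 (at t = -70), with n = -2123.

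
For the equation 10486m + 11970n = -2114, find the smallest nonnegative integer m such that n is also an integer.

gcd(11970, 10486) = 14.
14 divides -2114, so solutions exist.
By Bézout, 10486·(-121) + 11970·(106) = 14.
Scale by -2114/14 = -151: (m₀, n₀) = (18271, -16006).
General solution: m = 18271 + 855t, n = -16006 - 749t for integer t.
m ≥ 0: smallest is 18271 mod 855 = 316 (at t = -21), with n = -277.

316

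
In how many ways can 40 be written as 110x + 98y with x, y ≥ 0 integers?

gcd(110, 98) = 2  (110 = 1·98 + 12, 98 = 8·12 + 2, 12 = 6·2).
Back-substituting, 110·(-8) + 98·(9) = 2.
Scale by 20: one solution is (-160, 180). Reduce x mod 49: (36, -40).
General: x = 36 + 49t, y = -40 - 55t.
x ≥ 0 ⇒ t ≥ 0; y ≥ 0 ⇒ t ≤ -1. So t ∈ [0, -1]: 0 solutions.

0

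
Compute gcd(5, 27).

gcd(27, 5) = 1  (27 = 5×5 + 2, 5 = 2×2 + 1, 2 = 2×1).

1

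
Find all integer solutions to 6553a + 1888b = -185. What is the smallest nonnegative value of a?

gcd(6553, 1888):
  6553 = 3×1888 + 889
  1888 = 2×889 + 110
  889 = 8×110 + 9
  110 = 12×9 + 2
  9 = 4×2 + 1
  2 = 2×1
so gcd(6553, 1888) = 1.
1 divides -185, so solutions exist.
Back-substitute for Bézout coefficients:
  1 = 9 - 4×2
  ... = 6553×(841) + 1888×(-2919)
Scale by -185/1 = -185: (a₀, b₀) = (-155585, 540015).
General solution: a = -155585 + 1888t, b = 540015 - 6553t for integer t.
a ≥ 0: smallest is -155585 mod 1888 = 1119 (at t = 83), with b = -3884.

1119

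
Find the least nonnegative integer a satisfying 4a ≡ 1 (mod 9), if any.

gcd(9, 4) = 1  (9 = 2·4 + 1, 4 = 4·1).
1 divides 1, so solutions exist.
Back-substituting, 4·(-2) + 9·(1) = 1.
So 4·(-2) ≡ 1 (mod 9); multiply by 1: a ≡ -2 (mod 9).
Smallest nonnegative: a = -2 mod 9 = 7.

7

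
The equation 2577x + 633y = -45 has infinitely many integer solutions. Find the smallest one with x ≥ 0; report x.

210

gcd(2577, 633) = 3  (2577 = 4·633 + 45, 633 = 14·45 + 3, 45 = 15·3).
3 divides -45, so solutions exist.
Back-substituting, 2577·(-14) + 633·(57) = 3.
Scale by -45/3 = -15: (x₀, y₀) = (210, -855).
General solution: x = 210 + 211t, y = -855 - 859t for integer t.
x ≥ 0: smallest is 210 mod 211 = 210 (at t = 0), with y = -855.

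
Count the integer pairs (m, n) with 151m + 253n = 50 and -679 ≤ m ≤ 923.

6

gcd(253, 151) = 1  (253 = 1*151 + 102, 151 = 1*102 + 49, 102 = 2*49 + 4, 49 = 12*4 + 1, 4 = 4*1).
Back-substituting, 151*(62) + 253*(-37) = 1.
Scale by 50: particular solution (3100, -1850); reduce m mod 253: (64, -38).
General solution: m = 64 + 253t, n = -38 - 151t for integer t.
-679 ≤ 64 + 253t ≤ 923 gives t ∈ [-2, 3], which is 6 values.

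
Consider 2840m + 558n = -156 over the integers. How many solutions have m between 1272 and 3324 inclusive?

gcd(2840, 558) = 2  (2840 = 5·558 + 50, 558 = 11·50 + 8, 50 = 6·8 + 2, 8 = 4·2).
Back-substituting, 2840·(67) + 558·(-341) = 2.
Scale by -78: particular solution (-5226, 26598); reduce m mod 279: (75, -382).
General solution: m = 75 + 279t, n = -382 - 1420t for integer t.
1272 ≤ 75 + 279t ≤ 3324 gives t ∈ [5, 11], which is 7 values.

7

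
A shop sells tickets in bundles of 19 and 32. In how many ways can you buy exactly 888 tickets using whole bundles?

Need nonnegative integers with 19j + 32k = 888.
gcd(19, 32) = 1, and 19·(-5) + 32·(3) = 1.
So (j₀, k₀) = (-4440, 2664); general j = -4440 + 32t, k = 2664 - 19t.
j ≥ 0 ⇒ t ≥ 139; k ≥ 0 ⇒ t ≤ 140. That's 2 values of t.

2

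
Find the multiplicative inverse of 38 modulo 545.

gcd(545, 38) = 1.
By Bézout, 38·(-43) + 545·(3) = 1.
So 38·-43 ≡ 1 (mod 545), and -43 mod 545 = 502.

502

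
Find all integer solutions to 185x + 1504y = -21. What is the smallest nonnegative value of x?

gcd(1504, 185):
  1504 = 8·185 + 24
  185 = 7·24 + 17
  24 = 1·17 + 7
  17 = 2·7 + 3
  7 = 2·3 + 1
  3 = 3·1
so gcd(1504, 185) = 1.
1 divides -21, so solutions exist.
Back-substitute for Bézout coefficients:
  1 = 7 - 2·3
  ... = 185·(-439) + 1504·(54)
Scale by -21/1 = -21: (x₀, y₀) = (9219, -1134).
General solution: x = 9219 + 1504t, y = -1134 - 185t for integer t.
x ≥ 0: smallest is 9219 mod 1504 = 195 (at t = -6), with y = -24.

195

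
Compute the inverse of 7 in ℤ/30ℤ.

gcd(30, 7):
  30 = 4·7 + 2
  7 = 3·2 + 1
  2 = 2·1
so gcd(30, 7) = 1.
Back-substitute for Bézout coefficients:
  1 = 7 - 3·2
  ... = 7·(13) + 30·(-3)
So 7·13 ≡ 1 (mod 30), and 13 mod 30 = 13.

13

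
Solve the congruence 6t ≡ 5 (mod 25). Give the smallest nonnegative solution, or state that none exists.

gcd(25, 6) = 1  (25 = 4·6 + 1, 6 = 6·1).
1 divides 5, so solutions exist.
Back-substituting, 6·(-4) + 25·(1) = 1.
So 6·(-4) ≡ 1 (mod 25); multiply by 5: t ≡ -20 (mod 25).
Smallest nonnegative: t = -20 mod 25 = 5.

5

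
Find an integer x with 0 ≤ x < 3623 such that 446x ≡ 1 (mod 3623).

gcd(3623, 446):
  3623 = 8*446 + 55
  446 = 8*55 + 6
  55 = 9*6 + 1
  6 = 6*1
so gcd(3623, 446) = 1.
Back-substitute for Bézout coefficients:
  1 = 55 - 9*6
  ... = 446*(-593) + 3623*(73)
So 446*-593 ≡ 1 (mod 3623), and -593 mod 3623 = 3030.

3030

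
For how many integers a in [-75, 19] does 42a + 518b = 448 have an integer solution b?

gcd(518, 42) = 14  (518 = 12·42 + 14, 42 = 3·14).
Back-substituting, 42·(-12) + 518·(1) = 14.
Scale by 32: particular solution (-384, 32); reduce a mod 37: (23, -1).
General solution: a = 23 + 37t, b = -1 - 3t for integer t.
-75 ≤ 23 + 37t ≤ 19 gives t ∈ [-2, -1], which is 2 values.

2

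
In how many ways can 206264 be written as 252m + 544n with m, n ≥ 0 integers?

6

gcd(544, 252) = 4  (544 = 2·252 + 40, 252 = 6·40 + 12, 40 = 3·12 + 4, 12 = 3·4).
Back-substituting, 252·(-41) + 544·(19) = 4.
Scale by 51566: one solution is (-2114206, 979754). Reduce m mod 136: (50, 356).
General: m = 50 + 136t, n = 356 - 63t.
m ≥ 0 ⇒ t ≥ 0; n ≥ 0 ⇒ t ≤ 5. So t ∈ [0, 5]: 6 solutions.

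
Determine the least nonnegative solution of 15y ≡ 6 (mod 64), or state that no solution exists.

26

gcd(64, 15):
  64 = 4·15 + 4
  15 = 3·4 + 3
  4 = 1·3 + 1
  3 = 3·1
so gcd(64, 15) = 1.
1 divides 6, so solutions exist.
Back-substitute for Bézout coefficients:
  1 = 4 - 1·3
  ... = 15·(-17) + 64·(4)
So 15·(-17) ≡ 1 (mod 64); multiply by 6: y ≡ -102 (mod 64).
Smallest nonnegative: y = -102 mod 64 = 26.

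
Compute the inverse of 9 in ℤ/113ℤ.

88

gcd(113, 9) = 1.
By Bézout, 9×(-25) + 113×(2) = 1.
So 9×-25 ≡ 1 (mod 113), and -25 mod 113 = 88.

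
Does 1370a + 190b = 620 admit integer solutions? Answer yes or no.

yes

gcd(1370, 190) = 10  (1370 = 7·190 + 40, 190 = 4·40 + 30, 40 = 1·30 + 10, 30 = 3·10).
10 divides 620, so integer solutions exist.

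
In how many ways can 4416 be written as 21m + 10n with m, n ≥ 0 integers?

gcd(21, 10):
  21 = 2·10 + 1
  10 = 10·1
so gcd(21, 10) = 1.
Back-substitute for Bézout coefficients:
  1 = 21 - 2·10
  ... = 21·(1) + 10·(-2)
Scale by 4416: one solution is (4416, -8832). Reduce m mod 10: (6, 429).
General: m = 6 + 10t, n = 429 - 21t.
m ≥ 0 ⇒ t ≥ 0; n ≥ 0 ⇒ t ≤ 20. So t ∈ [0, 20]: 21 solutions.

21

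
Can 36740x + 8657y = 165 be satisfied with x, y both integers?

yes

gcd(36740, 8657):
  36740 = 4×8657 + 2112
  8657 = 4×2112 + 209
  2112 = 10×209 + 22
  209 = 9×22 + 11
  22 = 2×11
so gcd(36740, 8657) = 11.
11 divides 165, so integer solutions exist.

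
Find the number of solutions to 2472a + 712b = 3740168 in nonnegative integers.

gcd(2472, 712) = 8  (2472 = 3×712 + 336, 712 = 2×336 + 40, 336 = 8×40 + 16, 40 = 2×16 + 8, 16 = 2×8).
Back-substituting, 2472×(-36) + 712×(125) = 8.
Scale by 467521: one solution is (-16830756, 58440125). Reduce a mod 89: (34, 5135).
General: a = 34 + 89t, b = 5135 - 309t.
a ≥ 0 ⇒ t ≥ 0; b ≥ 0 ⇒ t ≤ 16. So t ∈ [0, 16]: 17 solutions.

17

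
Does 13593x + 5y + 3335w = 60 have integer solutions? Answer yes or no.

yes

gcd(13593, 5) = 1  (13593 = 2718×5 + 3, 5 = 1×3 + 2, 3 = 1×2 + 1, 2 = 2×1).
gcd(1, 3335) = 1.
1 divides 60, so integer solutions exist.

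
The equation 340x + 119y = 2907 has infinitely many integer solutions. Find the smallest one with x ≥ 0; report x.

4

gcd(340, 119):
  340 = 2×119 + 102
  119 = 1×102 + 17
  102 = 6×17
so gcd(340, 119) = 17.
17 divides 2907, so solutions exist.
Back-substitute for Bézout coefficients:
  17 = 119 - 1×102
  ... = 340×(-1) + 119×(3)
Scale by 2907/17 = 171: (x₀, y₀) = (-171, 513).
General solution: x = -171 + 7t, y = 513 - 20t for integer t.
x ≥ 0: smallest is -171 mod 7 = 4 (at t = 25), with y = 13.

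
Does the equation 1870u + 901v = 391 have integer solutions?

yes

gcd(1870, 901):
  1870 = 2×901 + 68
  901 = 13×68 + 17
  68 = 4×17
so gcd(1870, 901) = 17.
17 divides 391, so integer solutions exist.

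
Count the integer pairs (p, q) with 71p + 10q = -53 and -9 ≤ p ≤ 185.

gcd(71, 10) = 1.
By Bézout, 71*(1) + 10*(-7) = 1.
Particular solution: (7, -55).
General solution: p = 7 + 10t, q = -55 - 71t for integer t.
-9 ≤ 7 + 10t ≤ 185 gives t ∈ [-1, 17], which is 19 values.

19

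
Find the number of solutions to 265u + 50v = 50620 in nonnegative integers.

19

gcd(265, 50) = 5  (265 = 5·50 + 15, 50 = 3·15 + 5, 15 = 3·5).
Back-substituting, 265·(-3) + 50·(16) = 5.
Scale by 10124: one solution is (-30372, 161984). Reduce u mod 10: (8, 970).
General: u = 8 + 10t, v = 970 - 53t.
u ≥ 0 ⇒ t ≥ 0; v ≥ 0 ⇒ t ≤ 18. So t ∈ [0, 18]: 19 solutions.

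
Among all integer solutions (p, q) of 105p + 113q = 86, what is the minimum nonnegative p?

74

gcd(113, 105):
  113 = 1·105 + 8
  105 = 13·8 + 1
  8 = 8·1
so gcd(113, 105) = 1.
1 divides 86, so solutions exist.
Back-substitute for Bézout coefficients:
  1 = 105 - 13·8
  ... = 105·(14) + 113·(-13)
Scale by 86/1 = 86: (p₀, q₀) = (1204, -1118).
General solution: p = 1204 + 113t, q = -1118 - 105t for integer t.
p ≥ 0: smallest is 1204 mod 113 = 74 (at t = -10), with q = -68.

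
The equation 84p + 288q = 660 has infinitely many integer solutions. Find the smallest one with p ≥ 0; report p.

gcd(288, 84):
  288 = 3×84 + 36
  84 = 2×36 + 12
  36 = 3×12
so gcd(288, 84) = 12.
12 divides 660, so solutions exist.
Back-substitute for Bézout coefficients:
  12 = 84 - 2×36
  ... = 84×(7) + 288×(-2)
Scale by 660/12 = 55: (p₀, q₀) = (385, -110).
General solution: p = 385 + 24t, q = -110 - 7t for integer t.
p ≥ 0: smallest is 385 mod 24 = 1 (at t = -16), with q = 2.

1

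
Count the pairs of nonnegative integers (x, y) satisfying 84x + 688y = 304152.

gcd(688, 84) = 4.
By Bézout, 84×(41) + 688×(-5) = 4.
One solution: (58, 435).
General: x = 58 + 172t, y = 435 - 21t.
x ≥ 0 ⇒ t ≥ 0; y ≥ 0 ⇒ t ≤ 20. So t ∈ [0, 20]: 21 solutions.

21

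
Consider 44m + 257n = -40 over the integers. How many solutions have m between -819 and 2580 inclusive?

gcd(257, 44) = 1.
By Bézout, 44×(111) + 257×(-19) = 1.
Particular solution: (186, -32).
General solution: m = 186 + 257t, n = -32 - 44t for integer t.
-819 ≤ 186 + 257t ≤ 2580 gives t ∈ [-3, 9], which is 13 values.

13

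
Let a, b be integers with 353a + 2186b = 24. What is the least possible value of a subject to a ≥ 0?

gcd(2186, 353) = 1  (2186 = 6×353 + 68, 353 = 5×68 + 13, 68 = 5×13 + 3, 13 = 4×3 + 1, 3 = 3×1).
1 divides 24, so solutions exist.
Back-substituting, 353×(675) + 2186×(-109) = 1.
Scale by 24/1 = 24: (a₀, b₀) = (16200, -2616).
General solution: a = 16200 + 2186t, b = -2616 - 353t for integer t.
a ≥ 0: smallest is 16200 mod 2186 = 898 (at t = -7), with b = -145.

898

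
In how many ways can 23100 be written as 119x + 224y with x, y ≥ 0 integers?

gcd(224, 119) = 7  (224 = 1×119 + 105, 119 = 1×105 + 14, 105 = 7×14 + 7, 14 = 2×7).
Back-substituting, 119×(-15) + 224×(8) = 7.
Scale by 3300: one solution is (-49500, 26400). Reduce x mod 32: (4, 101).
General: x = 4 + 32t, y = 101 - 17t.
x ≥ 0 ⇒ t ≥ 0; y ≥ 0 ⇒ t ≤ 5. So t ∈ [0, 5]: 6 solutions.

6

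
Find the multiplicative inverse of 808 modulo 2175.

gcd(2175, 808):
  2175 = 2×808 + 559
  808 = 1×559 + 249
  559 = 2×249 + 61
  249 = 4×61 + 5
  61 = 12×5 + 1
  5 = 5×1
so gcd(2175, 808) = 1.
Back-substitute for Bézout coefficients:
  1 = 61 - 12×5
  ... = 808×(-428) + 2175×(159)
So 808×-428 ≡ 1 (mod 2175), and -428 mod 2175 = 1747.

1747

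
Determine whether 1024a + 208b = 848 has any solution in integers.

gcd(1024, 208) = 16  (1024 = 4×208 + 192, 208 = 1×192 + 16, 192 = 12×16).
16 divides 848, so integer solutions exist.

yes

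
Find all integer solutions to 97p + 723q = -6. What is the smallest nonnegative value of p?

231

gcd(723, 97) = 1.
1 divides -6, so solutions exist.
By Bézout, 97*(82) + 723*(-11) = 1.
Scale by -6/1 = -6: (p₀, q₀) = (-492, 66).
General solution: p = -492 + 723t, q = 66 - 97t for integer t.
p ≥ 0: smallest is -492 mod 723 = 231 (at t = 1), with q = -31.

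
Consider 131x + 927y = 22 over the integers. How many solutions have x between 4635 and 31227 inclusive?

29

gcd(927, 131) = 1  (927 = 7*131 + 10, 131 = 13*10 + 1, 10 = 10*1).
Back-substituting, 131*(92) + 927*(-13) = 1.
Scale by 22: particular solution (2024, -286); reduce x mod 927: (170, -24).
General solution: x = 170 + 927t, y = -24 - 131t for integer t.
4635 ≤ 170 + 927t ≤ 31227 gives t ∈ [5, 33], which is 29 values.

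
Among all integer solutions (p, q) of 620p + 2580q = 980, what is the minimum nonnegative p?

64

gcd(2580, 620) = 20.
20 divides 980, so solutions exist.
By Bézout, 620·(25) + 2580·(-6) = 20.
Scale by 980/20 = 49: (p₀, q₀) = (1225, -294).
General solution: p = 1225 + 129t, q = -294 - 31t for integer t.
p ≥ 0: smallest is 1225 mod 129 = 64 (at t = -9), with q = -15.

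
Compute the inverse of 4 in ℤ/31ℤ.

8

gcd(31, 4) = 1.
By Bézout, 4×(8) + 31×(-1) = 1.
So 4×8 ≡ 1 (mod 31), and 8 mod 31 = 8.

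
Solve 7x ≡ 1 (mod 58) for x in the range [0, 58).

25

gcd(58, 7) = 1.
By Bézout, 7·(25) + 58·(-3) = 1.
So 7·25 ≡ 1 (mod 58), and 25 mod 58 = 25.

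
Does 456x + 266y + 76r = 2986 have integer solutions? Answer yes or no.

gcd(456, 266) = 38  (456 = 1*266 + 190, 266 = 1*190 + 76, 190 = 2*76 + 38, 76 = 2*38).
gcd(38, 76) = 38.
38 does not divide 2986 (remainder 22), so no integer solutions.

no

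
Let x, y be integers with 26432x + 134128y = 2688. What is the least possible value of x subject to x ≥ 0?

6536

gcd(134128, 26432) = 16.
16 divides 2688, so solutions exist.
By Bézout, 26432×(-3953) + 134128×(779) = 16.
Scale by 2688/16 = 168: (x₀, y₀) = (-664104, 130872).
General solution: x = -664104 + 8383t, y = 130872 - 1652t for integer t.
x ≥ 0: smallest is -664104 mod 8383 = 6536 (at t = 80), with y = -1288.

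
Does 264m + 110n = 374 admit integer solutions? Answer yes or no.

gcd(264, 110) = 22  (264 = 2·110 + 44, 110 = 2·44 + 22, 44 = 2·22).
22 divides 374, so integer solutions exist.

yes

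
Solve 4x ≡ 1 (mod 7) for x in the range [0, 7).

gcd(7, 4):
  7 = 1·4 + 3
  4 = 1·3 + 1
  3 = 3·1
so gcd(7, 4) = 1.
Back-substitute for Bézout coefficients:
  1 = 4 - 1·3
  ... = 4·(2) + 7·(-1)
So 4·2 ≡ 1 (mod 7), and 2 mod 7 = 2.

2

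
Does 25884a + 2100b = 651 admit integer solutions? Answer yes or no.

no

gcd(25884, 2100) = 12.
12 does not divide 651 (remainder 3), so no integer solutions.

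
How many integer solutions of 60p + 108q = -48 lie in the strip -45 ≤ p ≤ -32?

gcd(108, 60) = 12  (108 = 1×60 + 48, 60 = 1×48 + 12, 48 = 4×12).
Back-substituting, 60×(2) + 108×(-1) = 12.
Scale by -4: particular solution (-8, 4); reduce p mod 9: (1, -1).
General solution: p = 1 + 9t, q = -1 - 5t for integer t.
-45 ≤ 1 + 9t ≤ -32 gives t ∈ [-5, -4], which is 2 values.

2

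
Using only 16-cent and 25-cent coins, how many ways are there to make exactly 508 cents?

1

Need nonnegative integers with 16j + 25k = 508.
gcd(16, 25) = 1, and 16·(11) + 25·(-7) = 1.
So (j₀, k₀) = (5588, -3556); general j = 5588 + 25t, k = -3556 - 16t.
j ≥ 0 ⇒ t ≥ -223; k ≥ 0 ⇒ t ≤ -223. That's 1 value of t.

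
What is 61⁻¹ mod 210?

gcd(210, 61) = 1.
By Bézout, 61·(31) + 210·(-9) = 1.
So 61·31 ≡ 1 (mod 210), and 31 mod 210 = 31.

31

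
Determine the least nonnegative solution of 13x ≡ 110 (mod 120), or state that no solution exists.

gcd(120, 13):
  120 = 9·13 + 3
  13 = 4·3 + 1
  3 = 3·1
so gcd(120, 13) = 1.
1 divides 110, so solutions exist.
Back-substitute for Bézout coefficients:
  1 = 13 - 4·3
  ... = 13·(37) + 120·(-4)
So 13·(37) ≡ 1 (mod 120); multiply by 110: x ≡ 4070 (mod 120).
Smallest nonnegative: x = 4070 mod 120 = 110.

110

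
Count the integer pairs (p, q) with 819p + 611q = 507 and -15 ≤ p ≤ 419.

gcd(819, 611) = 13  (819 = 1×611 + 208, 611 = 2×208 + 195, 208 = 1×195 + 13, 195 = 15×13).
Back-substituting, 819×(3) + 611×(-4) = 13.
Scale by 39: particular solution (117, -156); reduce p mod 47: (23, -30).
General solution: p = 23 + 47t, q = -30 - 63t for integer t.
-15 ≤ 23 + 47t ≤ 419 gives t ∈ [0, 8], which is 9 values.

9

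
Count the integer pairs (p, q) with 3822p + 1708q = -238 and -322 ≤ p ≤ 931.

gcd(3822, 1708):
  3822 = 2·1708 + 406
  1708 = 4·406 + 84
  406 = 4·84 + 70
  84 = 1·70 + 14
  70 = 5·14
so gcd(3822, 1708) = 14.
Back-substitute for Bézout coefficients:
  14 = 84 - 1·70
  ... = 3822·(-21) + 1708·(47)
Scale by -17: particular solution (357, -799); reduce p mod 122: (113, -253).
General solution: p = 113 + 122t, q = -253 - 273t for integer t.
-322 ≤ 113 + 122t ≤ 931 gives t ∈ [-3, 6], which is 10 values.

10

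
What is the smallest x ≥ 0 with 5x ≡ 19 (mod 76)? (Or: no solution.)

gcd(76, 5) = 1.
1 divides 19, so solutions exist.
By Bézout, 5×(-15) + 76×(1) = 1.
So 5×(-15) ≡ 1 (mod 76); multiply by 19: x ≡ -285 (mod 76).
Smallest nonnegative: x = -285 mod 76 = 19.

19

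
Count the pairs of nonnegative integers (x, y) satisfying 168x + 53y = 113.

0

gcd(168, 53) = 1.
By Bézout, 168·(6) + 53·(-19) = 1.
One solution: (42, -131).
General: x = 42 + 53t, y = -131 - 168t.
x ≥ 0 ⇒ t ≥ 0; y ≥ 0 ⇒ t ≤ -1. So t ∈ [0, -1]: 0 solutions.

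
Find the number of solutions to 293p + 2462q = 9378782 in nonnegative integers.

gcd(2462, 293) = 1  (2462 = 8×293 + 118, 293 = 2×118 + 57, 118 = 2×57 + 4, 57 = 14×4 + 1, 4 = 4×1).
Back-substituting, 293×(605) + 2462×(-72) = 1.
Scale by 9378782: one solution is (5674163110, -675272304). Reduce p mod 2462: (1558, 3624).
General: p = 1558 + 2462t, q = 3624 - 293t.
p ≥ 0 ⇒ t ≥ 0; q ≥ 0 ⇒ t ≤ 12. So t ∈ [0, 12]: 13 solutions.

13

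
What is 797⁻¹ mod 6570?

gcd(6570, 797):
  6570 = 8*797 + 194
  797 = 4*194 + 21
  194 = 9*21 + 5
  21 = 4*5 + 1
  5 = 5*1
so gcd(6570, 797) = 1.
Back-substitute for Bézout coefficients:
  1 = 21 - 4*5
  ... = 797*(1253) + 6570*(-152)
So 797*1253 ≡ 1 (mod 6570), and 1253 mod 6570 = 1253.

1253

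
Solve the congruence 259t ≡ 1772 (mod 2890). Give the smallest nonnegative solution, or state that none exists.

gcd(2890, 259):
  2890 = 11·259 + 41
  259 = 6·41 + 13
  41 = 3·13 + 2
  13 = 6·2 + 1
  2 = 2·1
so gcd(2890, 259) = 1.
1 divides 1772, so solutions exist.
Back-substitute for Bézout coefficients:
  1 = 13 - 6·2
  ... = 259·(1339) + 2890·(-120)
So 259·(1339) ≡ 1 (mod 2890); multiply by 1772: t ≡ 2372708 (mod 2890).
Smallest nonnegative: t = 2372708 mod 2890 = 18.

18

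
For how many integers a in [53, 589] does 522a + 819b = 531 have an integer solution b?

gcd(819, 522) = 9.
By Bézout, 522*(11) + 819*(-7) = 9.
Particular solution: (12, -7).
General solution: a = 12 + 91t, b = -7 - 58t for integer t.
53 ≤ 12 + 91t ≤ 589 gives t ∈ [1, 6], which is 6 values.

6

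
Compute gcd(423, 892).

1

gcd(892, 423):
  892 = 2·423 + 46
  423 = 9·46 + 9
  46 = 5·9 + 1
  9 = 9·1
so gcd(892, 423) = 1.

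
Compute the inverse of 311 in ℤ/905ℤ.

291

gcd(905, 311) = 1.
By Bézout, 311·(291) + 905·(-100) = 1.
So 311·291 ≡ 1 (mod 905), and 291 mod 905 = 291.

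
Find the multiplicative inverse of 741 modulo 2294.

1777

gcd(2294, 741):
  2294 = 3×741 + 71
  741 = 10×71 + 31
  71 = 2×31 + 9
  31 = 3×9 + 4
  9 = 2×4 + 1
  4 = 4×1
so gcd(2294, 741) = 1.
Back-substitute for Bézout coefficients:
  1 = 9 - 2×4
  ... = 741×(-517) + 2294×(167)
So 741×-517 ≡ 1 (mod 2294), and -517 mod 2294 = 1777.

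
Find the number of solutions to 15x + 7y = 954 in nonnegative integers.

9

gcd(15, 7) = 1  (15 = 2·7 + 1, 7 = 7·1).
Back-substituting, 15·(1) + 7·(-2) = 1.
Scale by 954: one solution is (954, -1908). Reduce x mod 7: (2, 132).
General: x = 2 + 7t, y = 132 - 15t.
x ≥ 0 ⇒ t ≥ 0; y ≥ 0 ⇒ t ≤ 8. So t ∈ [0, 8]: 9 solutions.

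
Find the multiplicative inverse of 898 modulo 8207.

gcd(8207, 898) = 1  (8207 = 9*898 + 125, 898 = 7*125 + 23, 125 = 5*23 + 10, 23 = 2*10 + 3, 10 = 3*3 + 1, 3 = 3*1).
Back-substituting, 898*(-2495) + 8207*(273) = 1.
So 898*-2495 ≡ 1 (mod 8207), and -2495 mod 8207 = 5712.

5712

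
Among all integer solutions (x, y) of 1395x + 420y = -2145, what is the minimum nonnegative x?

gcd(1395, 420):
  1395 = 3·420 + 135
  420 = 3·135 + 15
  135 = 9·15
so gcd(1395, 420) = 15.
15 divides -2145, so solutions exist.
Back-substitute for Bézout coefficients:
  15 = 420 - 3·135
  ... = 1395·(-3) + 420·(10)
Scale by -2145/15 = -143: (x₀, y₀) = (429, -1430).
General solution: x = 429 + 28t, y = -1430 - 93t for integer t.
x ≥ 0: smallest is 429 mod 28 = 9 (at t = -15), with y = -35.

9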